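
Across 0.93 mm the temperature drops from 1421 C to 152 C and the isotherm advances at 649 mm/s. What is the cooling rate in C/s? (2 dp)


G = (1421-152)/0.93 = 1364.51612903 C/mm
CR = 1364.51612903 * 649 = 885570.97 C/s


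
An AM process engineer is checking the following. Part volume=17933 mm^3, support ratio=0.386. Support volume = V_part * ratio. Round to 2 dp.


V_support = 17933 * 0.386 = 6922.14 mm^3


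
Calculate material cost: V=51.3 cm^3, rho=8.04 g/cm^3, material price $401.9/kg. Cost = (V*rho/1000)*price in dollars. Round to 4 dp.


Mass = 51.3*8.04/1000 = 0.412452 kg
Cost = 0.412452 * 401.9 = 165.7645 $


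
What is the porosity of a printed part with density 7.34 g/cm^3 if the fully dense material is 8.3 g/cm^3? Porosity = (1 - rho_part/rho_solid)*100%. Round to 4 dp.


Porosity = (1-7.34/8.3)*100 = 11.5663 %


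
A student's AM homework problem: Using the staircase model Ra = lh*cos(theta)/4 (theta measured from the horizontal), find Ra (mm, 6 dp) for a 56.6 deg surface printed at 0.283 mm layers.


Ra = 0.283 * cos(56.6) / 4 = 0.038947 mm


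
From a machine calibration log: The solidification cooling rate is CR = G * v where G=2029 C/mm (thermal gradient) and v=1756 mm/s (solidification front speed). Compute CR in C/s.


CR = 2029 * 1756 = 3562924 C/s


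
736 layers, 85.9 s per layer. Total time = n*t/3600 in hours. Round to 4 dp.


t = 736 * 85.9 / 3600 = 17.5618 hrs


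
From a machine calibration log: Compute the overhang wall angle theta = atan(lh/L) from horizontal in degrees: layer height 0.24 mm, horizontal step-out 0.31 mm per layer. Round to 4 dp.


angle = atan(0.24/0.31) = 37.7468 degrees


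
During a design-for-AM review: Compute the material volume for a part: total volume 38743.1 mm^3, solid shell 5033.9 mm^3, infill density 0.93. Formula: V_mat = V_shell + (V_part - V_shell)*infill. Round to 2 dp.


V_infill = (38743.1 - 5033.9) * 0.93 = 31349.56
V_total = 5033.9 + 31349.56 = 36383.46 mm^3


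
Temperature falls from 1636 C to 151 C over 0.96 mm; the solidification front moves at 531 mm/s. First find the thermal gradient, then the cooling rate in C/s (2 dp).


G = (1636-151)/0.96 = 1546.875 C/mm
CR = 1546.875 * 531 = 821390.63 C/s


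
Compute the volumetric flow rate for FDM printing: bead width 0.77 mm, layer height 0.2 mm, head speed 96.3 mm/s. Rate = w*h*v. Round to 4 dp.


Rate = 0.77 * 0.2 * 96.3 = 14.8302 mm^3/s


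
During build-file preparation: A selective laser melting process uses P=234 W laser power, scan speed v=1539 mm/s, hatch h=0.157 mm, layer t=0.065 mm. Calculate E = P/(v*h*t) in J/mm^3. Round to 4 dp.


E = 234 / (1539*0.157*0.065) = 14.8992 J/mm^3


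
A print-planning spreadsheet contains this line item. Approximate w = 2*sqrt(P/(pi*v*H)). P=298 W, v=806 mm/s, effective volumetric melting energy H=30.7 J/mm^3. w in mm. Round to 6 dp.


w = 2*sqrt(298/(pi*806*30.7)) = 0.12383 mm


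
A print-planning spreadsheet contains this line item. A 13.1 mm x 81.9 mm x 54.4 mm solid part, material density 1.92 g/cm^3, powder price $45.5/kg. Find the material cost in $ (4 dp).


V = 13.1 * 81.9 * 54.4 = 58365.216 mm^3 = 58.365216 cm^3
Mass = 58.365216 * 1.92 / 1000 = 0.11206121 kg
Cost = 0.11206121 * 45.5 = 5.0988 $


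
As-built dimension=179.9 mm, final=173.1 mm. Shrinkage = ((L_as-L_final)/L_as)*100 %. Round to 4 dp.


Shrinkage = ((179.9-173.1)/179.9)*100 = 3.7799 %


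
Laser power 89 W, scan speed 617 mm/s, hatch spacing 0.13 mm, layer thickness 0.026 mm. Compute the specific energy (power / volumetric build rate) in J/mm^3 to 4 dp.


Build rate = 617 * 0.13 * 0.026 = 2.08546 mm^3/s
SE = 89 / 2.08546 = 42.6764 J/mm^3


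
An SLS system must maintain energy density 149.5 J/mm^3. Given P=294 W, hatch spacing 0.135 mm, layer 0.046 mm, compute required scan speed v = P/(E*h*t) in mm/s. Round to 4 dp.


v = 294 / (149.5*0.135*0.046) = 316.6756 mm/s


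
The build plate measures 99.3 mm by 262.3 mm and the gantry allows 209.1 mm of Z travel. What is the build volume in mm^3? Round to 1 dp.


V = 99.3 * 262.3 * 209.1 = 5446300.1 mm^3


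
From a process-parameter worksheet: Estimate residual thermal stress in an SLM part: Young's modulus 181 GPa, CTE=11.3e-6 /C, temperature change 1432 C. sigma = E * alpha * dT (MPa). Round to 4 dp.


sigma = 181*1000 * 11.3e-6 * 1432 = 2928.8696 MPa


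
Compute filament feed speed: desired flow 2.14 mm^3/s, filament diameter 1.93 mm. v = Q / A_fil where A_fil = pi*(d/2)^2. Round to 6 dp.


A = pi*(1.93/2)^2 = 2.92553
v = 2.14 / 2.92553 = 0.731491 mm/s


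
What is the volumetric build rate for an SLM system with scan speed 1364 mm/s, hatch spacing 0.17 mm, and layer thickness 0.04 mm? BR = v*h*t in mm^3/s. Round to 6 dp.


Rate = 1364 * 0.17 * 0.04 = 9.2752 mm^3/s


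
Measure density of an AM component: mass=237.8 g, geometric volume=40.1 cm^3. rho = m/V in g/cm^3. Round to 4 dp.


rho = 237.8 / 40.1 = 5.9302 g/cm^3


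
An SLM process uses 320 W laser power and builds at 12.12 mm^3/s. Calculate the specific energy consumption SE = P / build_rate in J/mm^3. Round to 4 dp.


SE = 320 / 12.12 = 26.4026 J/mm^3


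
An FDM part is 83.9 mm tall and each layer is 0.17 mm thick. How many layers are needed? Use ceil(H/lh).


Layers = ceil(83.9/0.17) = 494


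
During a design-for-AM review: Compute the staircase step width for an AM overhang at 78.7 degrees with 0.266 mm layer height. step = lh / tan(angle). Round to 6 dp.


step = 0.266 / tan(78.7) = 0.053152 mm


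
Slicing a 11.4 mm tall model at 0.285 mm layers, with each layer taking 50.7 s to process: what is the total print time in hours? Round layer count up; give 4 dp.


Layers = ceil(11.4/0.285) = 40
t = 40 * 50.7 / 3600 = 0.5633 hrs


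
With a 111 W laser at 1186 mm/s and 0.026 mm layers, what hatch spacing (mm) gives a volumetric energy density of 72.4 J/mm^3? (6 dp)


h = 111 / (72.4*1186*0.026) = 0.049719 mm


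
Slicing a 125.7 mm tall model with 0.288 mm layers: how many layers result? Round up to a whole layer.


Layers = ceil(125.7/0.288) = 437


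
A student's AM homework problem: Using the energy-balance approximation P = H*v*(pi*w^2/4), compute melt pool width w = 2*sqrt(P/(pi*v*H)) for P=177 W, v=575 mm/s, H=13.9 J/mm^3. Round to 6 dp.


w = 2*sqrt(177/(pi*575*13.9)) = 0.167919 mm


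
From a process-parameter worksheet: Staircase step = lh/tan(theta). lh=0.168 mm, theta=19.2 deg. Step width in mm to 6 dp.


step = 0.168 / tan(19.2) = 0.48243 mm


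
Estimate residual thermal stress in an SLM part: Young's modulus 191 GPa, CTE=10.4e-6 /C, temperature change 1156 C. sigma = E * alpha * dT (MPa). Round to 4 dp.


sigma = 191*1000 * 10.4e-6 * 1156 = 2296.2784 MPa


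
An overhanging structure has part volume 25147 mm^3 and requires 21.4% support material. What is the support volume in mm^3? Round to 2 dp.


V_support = 25147 * 0.214 = 5381.46 mm^3


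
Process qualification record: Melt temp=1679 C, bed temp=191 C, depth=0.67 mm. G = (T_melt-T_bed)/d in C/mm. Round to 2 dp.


G = (1679-191)/0.67 = 2220.9 C/mm


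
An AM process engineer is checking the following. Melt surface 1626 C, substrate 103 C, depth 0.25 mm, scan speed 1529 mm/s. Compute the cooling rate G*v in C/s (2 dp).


G = (1626-103)/0.25 = 6092.0 C/mm
CR = 6092.0 * 1529 = 9314668.0 C/s


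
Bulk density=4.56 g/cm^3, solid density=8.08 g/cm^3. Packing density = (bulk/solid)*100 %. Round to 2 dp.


Packing = (4.56/8.08)*100 = 56.44 %


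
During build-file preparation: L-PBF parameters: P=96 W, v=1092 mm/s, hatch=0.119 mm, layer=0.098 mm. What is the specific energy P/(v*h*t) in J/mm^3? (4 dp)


Build rate = 1092 * 0.119 * 0.098 = 12.734904 mm^3/s
SE = 96 / 12.734904 = 7.5383 J/mm^3


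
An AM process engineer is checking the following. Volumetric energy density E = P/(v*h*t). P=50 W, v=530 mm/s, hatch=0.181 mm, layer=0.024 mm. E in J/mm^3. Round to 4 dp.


E = 50 / (530*0.181*0.024) = 21.7172 J/mm^3


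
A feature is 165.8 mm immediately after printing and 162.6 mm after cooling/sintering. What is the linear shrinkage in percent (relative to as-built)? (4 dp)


Shrinkage = ((165.8-162.6)/165.8)*100 = 1.93 %


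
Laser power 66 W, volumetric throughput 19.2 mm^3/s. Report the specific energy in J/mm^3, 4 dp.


SE = 66 / 19.2 = 3.4375 J/mm^3


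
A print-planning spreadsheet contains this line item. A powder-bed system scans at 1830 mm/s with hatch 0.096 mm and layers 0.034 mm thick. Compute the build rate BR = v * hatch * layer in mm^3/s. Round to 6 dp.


Rate = 1830 * 0.096 * 0.034 = 5.97312 mm^3/s


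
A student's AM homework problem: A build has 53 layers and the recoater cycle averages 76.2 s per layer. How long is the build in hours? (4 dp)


t = 53 * 76.2 / 3600 = 1.1218 hrs


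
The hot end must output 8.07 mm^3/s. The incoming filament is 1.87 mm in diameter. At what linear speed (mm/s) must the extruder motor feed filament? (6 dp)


A = pi*(1.87/2)^2 = 2.746459
v = 8.07 / 2.746459 = 2.938329 mm/s


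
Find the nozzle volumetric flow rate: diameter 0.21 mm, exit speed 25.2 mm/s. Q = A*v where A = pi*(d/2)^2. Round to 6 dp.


A = pi*(0.21/2)^2 = 0.03463606 mm^2
Q = 0.03463606 * 25.2 = 0.872829 mm^3/s


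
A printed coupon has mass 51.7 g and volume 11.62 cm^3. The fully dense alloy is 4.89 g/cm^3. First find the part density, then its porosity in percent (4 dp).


rho_part = 51.7 / 11.62 = 4.44922547 g/cm^3
Porosity = (1 - 4.44922547/4.89)*100 = 9.0138 %


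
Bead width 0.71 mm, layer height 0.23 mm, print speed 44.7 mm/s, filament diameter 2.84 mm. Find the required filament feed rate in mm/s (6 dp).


Q = 0.71 * 0.23 * 44.7 = 7.29951 mm^3/s
A_fil = pi*(2.84/2)^2 = 6.33470743 mm^2
v_feed = 7.29951 / 6.33470743 = 1.152304 mm/s


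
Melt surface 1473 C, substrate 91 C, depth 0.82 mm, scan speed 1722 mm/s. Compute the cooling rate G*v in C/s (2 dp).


G = (1473-91)/0.82 = 1685.36585366 C/mm
CR = 1685.36585366 * 1722 = 2902200.0 C/s


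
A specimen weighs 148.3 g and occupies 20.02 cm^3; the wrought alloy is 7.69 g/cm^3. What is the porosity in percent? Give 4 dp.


rho_part = 148.3 / 20.02 = 7.40759241 g/cm^3
Porosity = (1 - 7.40759241/7.69)*100 = 3.6724 %


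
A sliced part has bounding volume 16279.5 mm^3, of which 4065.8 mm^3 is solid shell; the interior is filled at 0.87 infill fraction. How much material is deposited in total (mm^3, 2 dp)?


V_infill = (16279.5 - 4065.8) * 0.87 = 10625.92
V_total = 4065.8 + 10625.92 = 14691.72 mm^3


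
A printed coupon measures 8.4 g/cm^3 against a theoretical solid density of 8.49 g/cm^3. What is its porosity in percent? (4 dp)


Porosity = (1-8.4/8.49)*100 = 1.0601 %


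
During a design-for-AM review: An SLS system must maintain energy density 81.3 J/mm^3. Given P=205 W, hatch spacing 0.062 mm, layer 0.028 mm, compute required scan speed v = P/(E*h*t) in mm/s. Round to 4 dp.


v = 205 / (81.3*0.062*0.028) = 1452.4915 mm/s


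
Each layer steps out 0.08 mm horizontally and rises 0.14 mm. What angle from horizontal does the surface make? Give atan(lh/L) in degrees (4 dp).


angle = atan(0.14/0.08) = 60.2551 degrees


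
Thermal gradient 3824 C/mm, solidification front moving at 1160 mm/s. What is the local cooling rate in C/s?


CR = 3824 * 1160 = 4435840 C/s


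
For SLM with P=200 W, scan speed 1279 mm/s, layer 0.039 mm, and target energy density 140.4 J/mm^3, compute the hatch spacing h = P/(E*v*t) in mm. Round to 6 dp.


h = 200 / (140.4*1279*0.039) = 0.028558 mm


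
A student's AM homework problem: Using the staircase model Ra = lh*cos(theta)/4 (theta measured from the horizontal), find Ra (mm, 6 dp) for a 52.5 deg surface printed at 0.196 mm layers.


Ra = 0.196 * cos(52.5) / 4 = 0.029829 mm


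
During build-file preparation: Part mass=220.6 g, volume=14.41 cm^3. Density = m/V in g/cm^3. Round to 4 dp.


rho = 220.6 / 14.41 = 15.3088 g/cm^3


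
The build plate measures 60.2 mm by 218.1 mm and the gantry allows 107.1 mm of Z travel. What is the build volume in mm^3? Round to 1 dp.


V = 60.2 * 218.1 * 107.1 = 1406182.3 mm^3


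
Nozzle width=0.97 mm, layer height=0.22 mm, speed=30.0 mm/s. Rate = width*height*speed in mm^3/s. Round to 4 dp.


Rate = 0.97 * 0.22 * 30.0 = 6.402 mm^3/s


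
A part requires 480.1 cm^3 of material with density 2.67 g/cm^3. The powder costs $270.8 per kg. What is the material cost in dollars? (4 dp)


Mass = 480.1*2.67/1000 = 1.281867 kg
Cost = 1.281867 * 270.8 = 347.1296 $


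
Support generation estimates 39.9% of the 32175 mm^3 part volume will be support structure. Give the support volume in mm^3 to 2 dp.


V_support = 32175 * 0.399 = 12837.83 mm^3


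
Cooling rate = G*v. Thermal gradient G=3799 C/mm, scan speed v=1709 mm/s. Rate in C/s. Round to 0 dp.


CR = 3799 * 1709 = 6492491 C/s


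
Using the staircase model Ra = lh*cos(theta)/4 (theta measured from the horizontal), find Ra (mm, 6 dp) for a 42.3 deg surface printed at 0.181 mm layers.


Ra = 0.181 * cos(42.3) / 4 = 0.033468 mm


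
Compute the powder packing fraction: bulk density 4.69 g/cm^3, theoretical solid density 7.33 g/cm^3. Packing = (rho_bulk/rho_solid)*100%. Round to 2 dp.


Packing = (4.69/7.33)*100 = 63.98 %


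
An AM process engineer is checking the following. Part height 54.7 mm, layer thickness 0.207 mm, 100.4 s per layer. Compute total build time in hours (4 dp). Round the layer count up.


Layers = ceil(54.7/0.207) = 265
t = 265 * 100.4 / 3600 = 7.3906 hrs


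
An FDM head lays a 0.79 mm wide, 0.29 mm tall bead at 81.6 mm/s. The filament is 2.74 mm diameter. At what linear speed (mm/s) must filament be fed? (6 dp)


Q = 0.79 * 0.29 * 81.6 = 18.69456 mm^3/s
A_fil = pi*(2.74/2)^2 = 5.89645525 mm^2
v_feed = 18.69456 / 5.89645525 = 3.170474 mm/s


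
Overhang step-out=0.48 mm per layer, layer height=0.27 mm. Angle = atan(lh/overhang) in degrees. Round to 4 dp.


angle = atan(0.27/0.48) = 29.3578 degrees


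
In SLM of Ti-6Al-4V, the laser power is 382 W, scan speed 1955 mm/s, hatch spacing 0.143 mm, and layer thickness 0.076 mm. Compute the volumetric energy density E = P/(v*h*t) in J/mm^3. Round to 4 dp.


E = 382 / (1955*0.143*0.076) = 17.9791 J/mm^3


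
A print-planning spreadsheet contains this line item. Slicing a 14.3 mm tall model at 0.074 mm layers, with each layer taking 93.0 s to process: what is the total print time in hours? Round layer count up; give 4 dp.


Layers = ceil(14.3/0.074) = 194
t = 194 * 93.0 / 3600 = 5.0117 hrs


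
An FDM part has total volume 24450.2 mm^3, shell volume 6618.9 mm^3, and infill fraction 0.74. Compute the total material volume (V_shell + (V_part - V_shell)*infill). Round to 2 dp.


V_infill = (24450.2 - 6618.9) * 0.74 = 13195.16
V_total = 6618.9 + 13195.16 = 19814.06 mm^3


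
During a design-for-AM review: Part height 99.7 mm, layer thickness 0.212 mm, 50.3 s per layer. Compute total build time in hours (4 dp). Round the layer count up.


Layers = ceil(99.7/0.212) = 471
t = 471 * 50.3 / 3600 = 6.5809 hrs


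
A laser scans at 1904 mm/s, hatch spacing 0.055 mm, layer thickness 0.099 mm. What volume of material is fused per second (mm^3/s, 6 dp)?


Rate = 1904 * 0.055 * 0.099 = 10.36728 mm^3/s


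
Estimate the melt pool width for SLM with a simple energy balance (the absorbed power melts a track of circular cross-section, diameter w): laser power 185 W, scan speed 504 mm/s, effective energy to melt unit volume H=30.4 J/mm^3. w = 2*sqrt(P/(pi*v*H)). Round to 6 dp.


w = 2*sqrt(185/(pi*504*30.4)) = 0.123991 mm


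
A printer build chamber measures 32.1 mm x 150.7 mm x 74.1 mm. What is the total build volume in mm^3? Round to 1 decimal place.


V = 32.1 * 150.7 * 74.1 = 358456.5 mm^3


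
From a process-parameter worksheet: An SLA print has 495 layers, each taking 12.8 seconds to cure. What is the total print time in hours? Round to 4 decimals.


t = 495 * 12.8 / 3600 = 1.76 hrs


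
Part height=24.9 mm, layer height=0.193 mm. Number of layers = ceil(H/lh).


Layers = ceil(24.9/0.193) = 130


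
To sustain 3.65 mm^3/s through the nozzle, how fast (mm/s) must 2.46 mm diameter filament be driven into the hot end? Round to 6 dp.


A = pi*(2.46/2)^2 = 4.752916
v = 3.65 / 4.752916 = 0.76795 mm/s


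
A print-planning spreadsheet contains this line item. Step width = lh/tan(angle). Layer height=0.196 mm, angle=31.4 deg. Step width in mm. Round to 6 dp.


step = 0.196 / tan(31.4) = 0.3211 mm


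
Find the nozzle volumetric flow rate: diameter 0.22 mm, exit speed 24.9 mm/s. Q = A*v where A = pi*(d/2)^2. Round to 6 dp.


A = pi*(0.22/2)^2 = 0.03801327 mm^2
Q = 0.03801327 * 24.9 = 0.94653 mm^3/s


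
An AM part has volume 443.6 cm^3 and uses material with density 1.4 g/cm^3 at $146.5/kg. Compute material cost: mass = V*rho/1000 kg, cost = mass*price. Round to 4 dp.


Mass = 443.6*1.4/1000 = 0.62104 kg
Cost = 0.62104 * 146.5 = 90.9824 $


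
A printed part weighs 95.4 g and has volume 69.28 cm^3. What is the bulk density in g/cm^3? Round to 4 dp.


rho = 95.4 / 69.28 = 1.377 g/cm^3


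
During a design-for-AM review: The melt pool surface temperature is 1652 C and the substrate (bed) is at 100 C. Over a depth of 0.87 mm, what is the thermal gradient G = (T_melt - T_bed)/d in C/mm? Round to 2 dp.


G = (1652-100)/0.87 = 1783.91 C/mm


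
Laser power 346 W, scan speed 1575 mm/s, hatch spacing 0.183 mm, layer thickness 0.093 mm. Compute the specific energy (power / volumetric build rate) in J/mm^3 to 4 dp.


Build rate = 1575 * 0.183 * 0.093 = 26.804925 mm^3/s
SE = 346 / 26.804925 = 12.9081 J/mm^3


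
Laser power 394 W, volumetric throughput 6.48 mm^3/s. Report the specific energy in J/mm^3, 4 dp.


SE = 394 / 6.48 = 60.8025 J/mm^3


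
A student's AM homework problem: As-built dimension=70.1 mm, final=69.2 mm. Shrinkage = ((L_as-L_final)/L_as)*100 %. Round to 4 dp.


Shrinkage = ((70.1-69.2)/70.1)*100 = 1.2839 %


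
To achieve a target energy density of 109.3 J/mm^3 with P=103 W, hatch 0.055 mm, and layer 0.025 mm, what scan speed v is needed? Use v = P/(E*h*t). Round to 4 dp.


v = 103 / (109.3*0.055*0.025) = 685.3531 mm/s


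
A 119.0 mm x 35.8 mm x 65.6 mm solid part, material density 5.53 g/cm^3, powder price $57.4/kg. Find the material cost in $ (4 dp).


V = 119.0 * 35.8 * 65.6 = 279469.12 mm^3 = 279.46912 cm^3
Mass = 279.46912 * 5.53 / 1000 = 1.54546423 kg
Cost = 1.54546423 * 57.4 = 88.7096 $


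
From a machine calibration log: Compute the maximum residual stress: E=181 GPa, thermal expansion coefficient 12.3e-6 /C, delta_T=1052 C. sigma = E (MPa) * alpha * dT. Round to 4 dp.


sigma = 181*1000 * 12.3e-6 * 1052 = 2342.0676 MPa


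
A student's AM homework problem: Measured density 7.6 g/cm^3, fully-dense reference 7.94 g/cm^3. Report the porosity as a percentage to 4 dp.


Porosity = (1-7.6/7.94)*100 = 4.2821 %


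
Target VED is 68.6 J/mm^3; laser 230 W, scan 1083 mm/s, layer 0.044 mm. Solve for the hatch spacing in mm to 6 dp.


h = 230 / (68.6*1083*0.044) = 0.070359 mm


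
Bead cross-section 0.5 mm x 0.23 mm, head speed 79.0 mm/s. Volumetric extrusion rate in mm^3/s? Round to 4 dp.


Rate = 0.5 * 0.23 * 79.0 = 9.085 mm^3/s


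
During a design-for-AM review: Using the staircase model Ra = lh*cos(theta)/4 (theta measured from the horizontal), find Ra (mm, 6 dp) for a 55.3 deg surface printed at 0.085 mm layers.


Ra = 0.085 * cos(55.3) / 4 = 0.012097 mm


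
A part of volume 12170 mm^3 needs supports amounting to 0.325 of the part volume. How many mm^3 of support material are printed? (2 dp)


V_support = 12170 * 0.325 = 3955.25 mm^3


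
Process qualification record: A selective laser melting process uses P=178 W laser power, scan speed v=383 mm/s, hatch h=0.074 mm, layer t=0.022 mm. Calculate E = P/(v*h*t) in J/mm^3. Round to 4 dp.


E = 178 / (383*0.074*0.022) = 285.4742 J/mm^3


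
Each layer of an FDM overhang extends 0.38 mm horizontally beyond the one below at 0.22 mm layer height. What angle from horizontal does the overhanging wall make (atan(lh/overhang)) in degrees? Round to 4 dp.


angle = atan(0.22/0.38) = 30.0686 degrees


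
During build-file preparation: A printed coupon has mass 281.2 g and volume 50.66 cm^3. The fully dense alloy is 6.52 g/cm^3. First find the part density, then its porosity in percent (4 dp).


rho_part = 281.2 / 50.66 = 5.55073036 g/cm^3
Porosity = (1 - 5.55073036/6.52)*100 = 14.8661 %


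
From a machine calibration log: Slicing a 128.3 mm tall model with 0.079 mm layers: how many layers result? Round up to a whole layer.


Layers = ceil(128.3/0.079) = 1625


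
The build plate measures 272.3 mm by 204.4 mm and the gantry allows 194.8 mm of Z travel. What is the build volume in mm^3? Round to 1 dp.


V = 272.3 * 204.4 * 194.8 = 10842201.8 mm^3


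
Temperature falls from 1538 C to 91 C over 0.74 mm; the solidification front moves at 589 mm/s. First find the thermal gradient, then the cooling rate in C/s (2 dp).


G = (1538-91)/0.74 = 1955.40540541 C/mm
CR = 1955.40540541 * 589 = 1151733.78 C/s


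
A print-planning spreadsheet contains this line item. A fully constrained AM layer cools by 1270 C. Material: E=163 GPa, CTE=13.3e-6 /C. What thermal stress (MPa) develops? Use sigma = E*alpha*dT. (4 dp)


sigma = 163*1000 * 13.3e-6 * 1270 = 2753.233 MPa


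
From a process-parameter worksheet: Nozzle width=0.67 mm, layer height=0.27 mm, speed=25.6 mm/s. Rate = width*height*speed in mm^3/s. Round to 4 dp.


Rate = 0.67 * 0.27 * 25.6 = 4.631 mm^3/s


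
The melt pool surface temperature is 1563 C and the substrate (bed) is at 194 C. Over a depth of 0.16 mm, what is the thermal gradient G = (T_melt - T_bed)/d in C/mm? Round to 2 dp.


G = (1563-194)/0.16 = 8556.25 C/mm


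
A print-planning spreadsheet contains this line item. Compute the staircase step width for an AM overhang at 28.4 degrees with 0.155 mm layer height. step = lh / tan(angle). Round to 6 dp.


step = 0.155 / tan(28.4) = 0.286667 mm


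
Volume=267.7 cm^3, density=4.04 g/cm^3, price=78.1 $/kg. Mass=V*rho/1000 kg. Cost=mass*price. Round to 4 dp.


Mass = 267.7*4.04/1000 = 1.081508 kg
Cost = 1.081508 * 78.1 = 84.4658 $


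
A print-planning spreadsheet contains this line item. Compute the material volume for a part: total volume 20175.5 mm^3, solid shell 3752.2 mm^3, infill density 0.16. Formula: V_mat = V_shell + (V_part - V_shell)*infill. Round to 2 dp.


V_infill = (20175.5 - 3752.2) * 0.16 = 2627.73
V_total = 3752.2 + 2627.73 = 6379.93 mm^3


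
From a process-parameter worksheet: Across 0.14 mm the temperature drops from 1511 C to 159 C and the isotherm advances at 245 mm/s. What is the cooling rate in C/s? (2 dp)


G = (1511-159)/0.14 = 9657.14285714 C/mm
CR = 9657.14285714 * 245 = 2366000.0 C/s


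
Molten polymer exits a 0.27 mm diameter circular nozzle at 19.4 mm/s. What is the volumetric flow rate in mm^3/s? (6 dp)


A = pi*(0.27/2)^2 = 0.05725553 mm^2
Q = 0.05725553 * 19.4 = 1.110757 mm^3/s


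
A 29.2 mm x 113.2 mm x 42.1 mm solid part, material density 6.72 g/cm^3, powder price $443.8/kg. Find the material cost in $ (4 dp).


V = 29.2 * 113.2 * 42.1 = 139159.024 mm^3 = 139.159024 cm^3
Mass = 139.159024 * 6.72 / 1000 = 0.93514864 kg
Cost = 0.93514864 * 443.8 = 415.019 $


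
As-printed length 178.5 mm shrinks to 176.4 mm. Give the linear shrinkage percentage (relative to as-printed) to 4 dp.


Shrinkage = ((178.5-176.4)/178.5)*100 = 1.1765 %


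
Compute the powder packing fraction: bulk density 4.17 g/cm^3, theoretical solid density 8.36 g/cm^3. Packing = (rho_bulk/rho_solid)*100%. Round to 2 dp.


Packing = (4.17/8.36)*100 = 49.88 %


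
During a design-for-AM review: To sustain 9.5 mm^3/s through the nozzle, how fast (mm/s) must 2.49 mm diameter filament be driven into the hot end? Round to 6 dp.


A = pi*(2.49/2)^2 = 4.869547
v = 9.5 / 4.869547 = 1.9509 mm/s


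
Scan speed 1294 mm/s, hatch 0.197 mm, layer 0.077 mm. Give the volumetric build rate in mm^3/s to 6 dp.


Rate = 1294 * 0.197 * 0.077 = 19.628686 mm^3/s


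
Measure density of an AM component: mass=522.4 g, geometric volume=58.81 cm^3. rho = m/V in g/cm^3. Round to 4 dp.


rho = 522.4 / 58.81 = 8.8828 g/cm^3


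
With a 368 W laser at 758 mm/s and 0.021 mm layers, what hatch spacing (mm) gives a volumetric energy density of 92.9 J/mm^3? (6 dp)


h = 368 / (92.9*758*0.021) = 0.248853 mm


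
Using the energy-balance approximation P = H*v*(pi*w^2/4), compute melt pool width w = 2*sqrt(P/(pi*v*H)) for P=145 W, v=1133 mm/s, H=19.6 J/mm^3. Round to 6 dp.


w = 2*sqrt(145/(pi*1133*19.6)) = 0.091179 mm


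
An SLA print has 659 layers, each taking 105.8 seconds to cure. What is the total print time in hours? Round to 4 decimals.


t = 659 * 105.8 / 3600 = 19.3673 hrs


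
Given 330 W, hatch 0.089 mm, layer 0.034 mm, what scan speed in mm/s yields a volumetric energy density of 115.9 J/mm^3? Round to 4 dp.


v = 330 / (115.9*0.089*0.034) = 940.9392 mm/s


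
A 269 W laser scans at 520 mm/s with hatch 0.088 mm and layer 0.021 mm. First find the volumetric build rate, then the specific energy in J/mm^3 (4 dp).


Build rate = 520 * 0.088 * 0.021 = 0.96096 mm^3/s
SE = 269 / 0.96096 = 279.9284 J/mm^3


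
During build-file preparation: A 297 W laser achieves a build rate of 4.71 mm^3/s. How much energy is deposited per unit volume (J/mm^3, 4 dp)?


SE = 297 / 4.71 = 63.0573 J/mm^3


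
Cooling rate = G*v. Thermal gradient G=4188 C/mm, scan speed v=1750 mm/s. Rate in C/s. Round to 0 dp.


CR = 4188 * 1750 = 7329000 C/s


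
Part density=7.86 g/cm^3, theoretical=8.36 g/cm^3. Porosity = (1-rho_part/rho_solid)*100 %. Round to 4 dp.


Porosity = (1-7.86/8.36)*100 = 5.9809 %


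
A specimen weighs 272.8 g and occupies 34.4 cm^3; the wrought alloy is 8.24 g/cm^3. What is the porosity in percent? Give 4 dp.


rho_part = 272.8 / 34.4 = 7.93023256 g/cm^3
Porosity = (1 - 7.93023256/8.24)*100 = 3.7593 %


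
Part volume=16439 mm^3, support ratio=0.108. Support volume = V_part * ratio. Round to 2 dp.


V_support = 16439 * 0.108 = 1775.41 mm^3


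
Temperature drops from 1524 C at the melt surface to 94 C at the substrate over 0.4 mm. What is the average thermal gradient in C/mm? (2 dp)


G = (1524-94)/0.4 = 3575.0 C/mm


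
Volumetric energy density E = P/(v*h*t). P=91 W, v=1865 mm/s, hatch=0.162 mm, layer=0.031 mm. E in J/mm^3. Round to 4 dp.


E = 91 / (1865*0.162*0.031) = 9.716 J/mm^3


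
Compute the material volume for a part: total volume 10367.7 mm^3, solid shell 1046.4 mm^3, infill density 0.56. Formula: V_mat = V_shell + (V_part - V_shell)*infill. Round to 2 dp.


V_infill = (10367.7 - 1046.4) * 0.56 = 5219.93
V_total = 1046.4 + 5219.93 = 6266.33 mm^3


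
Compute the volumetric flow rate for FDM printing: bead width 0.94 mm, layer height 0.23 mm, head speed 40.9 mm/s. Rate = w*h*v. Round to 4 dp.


Rate = 0.94 * 0.23 * 40.9 = 8.8426 mm^3/s


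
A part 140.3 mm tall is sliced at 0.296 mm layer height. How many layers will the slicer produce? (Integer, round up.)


Layers = ceil(140.3/0.296) = 474


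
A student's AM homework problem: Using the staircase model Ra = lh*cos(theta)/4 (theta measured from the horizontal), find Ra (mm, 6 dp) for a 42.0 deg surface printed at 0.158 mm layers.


Ra = 0.158 * cos(42.0) / 4 = 0.029354 mm


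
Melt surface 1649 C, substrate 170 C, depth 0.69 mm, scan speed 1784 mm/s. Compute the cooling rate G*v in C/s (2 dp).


G = (1649-170)/0.69 = 2143.47826087 C/mm
CR = 2143.47826087 * 1784 = 3823965.22 C/s


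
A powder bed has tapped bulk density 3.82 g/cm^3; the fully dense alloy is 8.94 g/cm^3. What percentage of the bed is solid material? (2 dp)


Packing = (3.82/8.94)*100 = 42.73 %


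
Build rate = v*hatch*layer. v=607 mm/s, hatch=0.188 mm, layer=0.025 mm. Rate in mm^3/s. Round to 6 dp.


Rate = 607 * 0.188 * 0.025 = 2.8529 mm^3/s


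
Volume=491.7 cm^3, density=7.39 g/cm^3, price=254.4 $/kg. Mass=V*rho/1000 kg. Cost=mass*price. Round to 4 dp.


Mass = 491.7*7.39/1000 = 3.633663 kg
Cost = 3.633663 * 254.4 = 924.4039 $


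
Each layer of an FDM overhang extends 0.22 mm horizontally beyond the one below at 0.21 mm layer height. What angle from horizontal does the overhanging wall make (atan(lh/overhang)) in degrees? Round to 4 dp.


angle = atan(0.21/0.22) = 43.6678 degrees


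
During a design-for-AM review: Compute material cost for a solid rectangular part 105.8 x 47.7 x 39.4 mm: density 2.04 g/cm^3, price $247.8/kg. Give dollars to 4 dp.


V = 105.8 * 47.7 * 39.4 = 198838.404 mm^3 = 198.838404 cm^3
Mass = 198.838404 * 2.04 / 1000 = 0.40563034 kg
Cost = 0.40563034 * 247.8 = 100.5152 $


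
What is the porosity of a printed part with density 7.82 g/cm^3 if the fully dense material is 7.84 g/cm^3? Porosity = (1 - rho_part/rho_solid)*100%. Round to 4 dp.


Porosity = (1-7.82/7.84)*100 = 0.2551 %


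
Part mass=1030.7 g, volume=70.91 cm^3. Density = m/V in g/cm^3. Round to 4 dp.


rho = 1030.7 / 70.91 = 14.5353 g/cm^3


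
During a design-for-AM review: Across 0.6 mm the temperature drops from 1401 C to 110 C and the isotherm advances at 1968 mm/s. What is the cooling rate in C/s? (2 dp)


G = (1401-110)/0.6 = 2151.66666667 C/mm
CR = 2151.66666667 * 1968 = 4234480.0 C/s


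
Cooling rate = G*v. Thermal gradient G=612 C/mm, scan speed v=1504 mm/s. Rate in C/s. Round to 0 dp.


CR = 612 * 1504 = 920448 C/s


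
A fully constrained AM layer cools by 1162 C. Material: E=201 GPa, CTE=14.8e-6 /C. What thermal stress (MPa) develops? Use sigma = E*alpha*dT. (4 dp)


sigma = 201*1000 * 14.8e-6 * 1162 = 3456.7176 MPa


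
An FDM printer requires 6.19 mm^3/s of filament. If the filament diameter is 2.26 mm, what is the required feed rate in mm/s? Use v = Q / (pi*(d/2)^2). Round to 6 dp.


A = pi*(2.26/2)^2 = 4.0115
v = 6.19 / 4.0115 = 1.543064 mm/s


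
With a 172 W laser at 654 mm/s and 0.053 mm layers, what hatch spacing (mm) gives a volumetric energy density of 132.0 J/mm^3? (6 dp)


h = 172 / (132.0*654*0.053) = 0.037592 mm


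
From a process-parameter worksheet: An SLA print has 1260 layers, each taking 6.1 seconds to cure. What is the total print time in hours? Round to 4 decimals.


t = 1260 * 6.1 / 3600 = 2.135 hrs


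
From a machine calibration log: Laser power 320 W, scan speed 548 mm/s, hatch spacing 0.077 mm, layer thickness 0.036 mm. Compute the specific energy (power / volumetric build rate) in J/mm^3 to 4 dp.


Build rate = 548 * 0.077 * 0.036 = 1.519056 mm^3/s
SE = 320 / 1.519056 = 210.6571 J/mm^3


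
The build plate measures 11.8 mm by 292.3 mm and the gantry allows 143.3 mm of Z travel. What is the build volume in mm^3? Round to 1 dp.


V = 11.8 * 292.3 * 143.3 = 494261.8 mm^3


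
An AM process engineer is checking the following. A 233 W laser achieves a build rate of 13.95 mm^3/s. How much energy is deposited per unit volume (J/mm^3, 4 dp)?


SE = 233 / 13.95 = 16.7025 J/mm^3


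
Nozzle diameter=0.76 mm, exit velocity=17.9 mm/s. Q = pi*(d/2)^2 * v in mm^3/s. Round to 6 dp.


A = pi*(0.76/2)^2 = 0.45364598 mm^2
Q = 0.45364598 * 17.9 = 8.120263 mm^3/s


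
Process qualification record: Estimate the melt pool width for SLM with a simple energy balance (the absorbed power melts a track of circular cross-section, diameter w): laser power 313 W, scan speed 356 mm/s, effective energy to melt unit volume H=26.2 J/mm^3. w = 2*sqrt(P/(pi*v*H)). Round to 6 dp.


w = 2*sqrt(313/(pi*356*26.2)) = 0.206705 mm


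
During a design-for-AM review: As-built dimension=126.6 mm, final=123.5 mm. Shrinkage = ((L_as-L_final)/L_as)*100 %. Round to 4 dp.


Shrinkage = ((126.6-123.5)/126.6)*100 = 2.4487 %


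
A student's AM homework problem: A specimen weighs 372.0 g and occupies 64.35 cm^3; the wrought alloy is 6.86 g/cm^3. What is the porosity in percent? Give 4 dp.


rho_part = 372.0 / 64.35 = 5.78088578 g/cm^3
Porosity = (1 - 5.78088578/6.86)*100 = 15.7305 %


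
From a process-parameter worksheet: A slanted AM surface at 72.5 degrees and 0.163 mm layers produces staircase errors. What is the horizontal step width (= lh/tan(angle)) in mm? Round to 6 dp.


step = 0.163 / tan(72.5) = 0.051394 mm


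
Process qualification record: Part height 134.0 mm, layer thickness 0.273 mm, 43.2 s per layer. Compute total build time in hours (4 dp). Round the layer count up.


Layers = ceil(134.0/0.273) = 491
t = 491 * 43.2 / 3600 = 5.892 hrs


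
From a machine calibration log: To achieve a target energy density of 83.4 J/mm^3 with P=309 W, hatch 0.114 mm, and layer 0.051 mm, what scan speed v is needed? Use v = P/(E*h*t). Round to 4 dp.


v = 309 / (83.4*0.114*0.051) = 637.2611 mm/s


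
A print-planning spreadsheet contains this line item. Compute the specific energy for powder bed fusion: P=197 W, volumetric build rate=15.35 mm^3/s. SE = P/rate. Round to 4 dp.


SE = 197 / 15.35 = 12.8339 J/mm^3


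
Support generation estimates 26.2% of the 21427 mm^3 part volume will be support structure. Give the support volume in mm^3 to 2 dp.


V_support = 21427 * 0.262 = 5613.87 mm^3


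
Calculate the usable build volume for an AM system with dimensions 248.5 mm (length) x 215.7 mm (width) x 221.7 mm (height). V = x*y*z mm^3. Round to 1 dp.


V = 248.5 * 215.7 * 221.7 = 11883441.5 mm^3


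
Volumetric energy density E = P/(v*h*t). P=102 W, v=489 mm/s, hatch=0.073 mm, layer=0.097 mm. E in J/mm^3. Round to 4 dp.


E = 102 / (489*0.073*0.097) = 29.4576 J/mm^3


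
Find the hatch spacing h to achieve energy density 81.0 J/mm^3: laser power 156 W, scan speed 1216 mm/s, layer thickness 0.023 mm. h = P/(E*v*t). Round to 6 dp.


h = 156 / (81.0*1216*0.023) = 0.068862 mm


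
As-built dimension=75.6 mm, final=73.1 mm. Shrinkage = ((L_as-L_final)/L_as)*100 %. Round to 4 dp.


Shrinkage = ((75.6-73.1)/75.6)*100 = 3.3069 %


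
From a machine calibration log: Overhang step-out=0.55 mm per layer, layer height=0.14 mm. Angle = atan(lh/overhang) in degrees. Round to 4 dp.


angle = atan(0.14/0.55) = 14.2811 degrees


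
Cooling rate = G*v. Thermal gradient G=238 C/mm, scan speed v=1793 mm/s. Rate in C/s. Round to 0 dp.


CR = 238 * 1793 = 426734 C/s


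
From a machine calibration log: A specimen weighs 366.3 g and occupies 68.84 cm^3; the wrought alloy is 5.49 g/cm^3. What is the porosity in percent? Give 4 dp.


rho_part = 366.3 / 68.84 = 5.32103428 g/cm^3
Porosity = (1 - 5.32103428/5.49)*100 = 3.0777 %


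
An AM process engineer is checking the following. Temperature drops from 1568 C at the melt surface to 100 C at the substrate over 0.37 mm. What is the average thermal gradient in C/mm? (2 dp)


G = (1568-100)/0.37 = 3967.57 C/mm


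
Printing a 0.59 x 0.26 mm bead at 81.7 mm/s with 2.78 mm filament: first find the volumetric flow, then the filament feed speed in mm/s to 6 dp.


Q = 0.59 * 0.26 * 81.7 = 12.53278 mm^3/s
A_fil = pi*(2.78/2)^2 = 6.06987117 mm^2
v_feed = 12.53278 / 6.06987117 = 2.064752 mm/s


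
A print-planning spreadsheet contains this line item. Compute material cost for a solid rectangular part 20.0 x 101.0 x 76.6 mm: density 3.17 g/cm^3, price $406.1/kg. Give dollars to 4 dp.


V = 20.0 * 101.0 * 76.6 = 154732.0 mm^3 = 154.732 cm^3
Mass = 154.732 * 3.17 / 1000 = 0.49050044 kg
Cost = 0.49050044 * 406.1 = 199.1922 $


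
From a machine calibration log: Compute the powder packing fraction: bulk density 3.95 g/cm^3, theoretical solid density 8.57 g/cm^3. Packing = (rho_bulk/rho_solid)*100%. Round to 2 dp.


Packing = (3.95/8.57)*100 = 46.09 %


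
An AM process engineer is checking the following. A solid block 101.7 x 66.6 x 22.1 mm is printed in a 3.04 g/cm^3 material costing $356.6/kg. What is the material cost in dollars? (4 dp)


V = 101.7 * 66.6 * 22.1 = 149688.162 mm^3 = 149.688162 cm^3
Mass = 149.688162 * 3.04 / 1000 = 0.45505201 kg
Cost = 0.45505201 * 356.6 = 162.2715 $


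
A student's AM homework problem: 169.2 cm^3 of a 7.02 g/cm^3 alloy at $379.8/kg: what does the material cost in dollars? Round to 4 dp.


Mass = 169.2*7.02/1000 = 1.187784 kg
Cost = 1.187784 * 379.8 = 451.1204 $


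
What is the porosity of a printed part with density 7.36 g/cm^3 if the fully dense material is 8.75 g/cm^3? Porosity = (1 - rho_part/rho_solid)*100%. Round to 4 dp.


Porosity = (1-7.36/8.75)*100 = 15.8857 %


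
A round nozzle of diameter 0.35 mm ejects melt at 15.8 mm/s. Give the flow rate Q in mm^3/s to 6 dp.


A = pi*(0.35/2)^2 = 0.09621128 mm^2
Q = 0.09621128 * 15.8 = 1.520138 mm^3/s


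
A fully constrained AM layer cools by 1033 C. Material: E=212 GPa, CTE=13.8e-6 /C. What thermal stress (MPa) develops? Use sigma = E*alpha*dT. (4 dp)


sigma = 212*1000 * 13.8e-6 * 1033 = 3022.1448 MPa


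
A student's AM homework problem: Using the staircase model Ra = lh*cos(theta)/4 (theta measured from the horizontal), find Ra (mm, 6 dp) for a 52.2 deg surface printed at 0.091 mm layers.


Ra = 0.091 * cos(52.2) / 4 = 0.013944 mm


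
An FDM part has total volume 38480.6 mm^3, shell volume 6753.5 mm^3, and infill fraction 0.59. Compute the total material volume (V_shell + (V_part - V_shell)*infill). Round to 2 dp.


V_infill = (38480.6 - 6753.5) * 0.59 = 18718.99
V_total = 6753.5 + 18718.99 = 25472.49 mm^3


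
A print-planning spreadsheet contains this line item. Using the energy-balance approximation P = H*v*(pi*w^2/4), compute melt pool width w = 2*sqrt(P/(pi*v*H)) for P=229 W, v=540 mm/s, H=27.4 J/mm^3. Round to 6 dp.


w = 2*sqrt(229/(pi*540*27.4)) = 0.140379 mm


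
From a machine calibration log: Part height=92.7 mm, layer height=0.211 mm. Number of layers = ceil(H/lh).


Layers = ceil(92.7/0.211) = 440


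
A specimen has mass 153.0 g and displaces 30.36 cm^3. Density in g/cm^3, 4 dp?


rho = 153.0 / 30.36 = 5.0395 g/cm^3


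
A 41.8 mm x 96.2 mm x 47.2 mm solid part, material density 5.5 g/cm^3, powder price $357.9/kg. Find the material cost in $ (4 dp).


V = 41.8 * 96.2 * 47.2 = 189798.752 mm^3 = 189.798752 cm^3
Mass = 189.798752 * 5.5 / 1000 = 1.04389314 kg
Cost = 1.04389314 * 357.9 = 373.6094 $


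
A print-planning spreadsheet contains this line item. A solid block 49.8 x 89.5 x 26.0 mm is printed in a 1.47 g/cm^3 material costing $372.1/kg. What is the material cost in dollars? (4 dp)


V = 49.8 * 89.5 * 26.0 = 115884.6 mm^3 = 115.8846 cm^3
Mass = 115.8846 * 1.47 / 1000 = 0.17035036 kg
Cost = 0.17035036 * 372.1 = 63.3874 $


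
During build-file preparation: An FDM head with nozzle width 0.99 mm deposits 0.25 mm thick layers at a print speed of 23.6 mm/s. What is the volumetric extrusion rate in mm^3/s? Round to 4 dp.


Rate = 0.99 * 0.25 * 23.6 = 5.841 mm^3/s


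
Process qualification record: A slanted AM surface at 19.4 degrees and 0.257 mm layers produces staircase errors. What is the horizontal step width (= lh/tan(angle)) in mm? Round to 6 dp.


step = 0.257 / tan(19.4) = 0.729791 mm


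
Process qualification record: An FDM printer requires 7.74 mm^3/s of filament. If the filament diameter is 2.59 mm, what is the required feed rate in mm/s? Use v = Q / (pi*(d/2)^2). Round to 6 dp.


A = pi*(2.59/2)^2 = 5.268529
v = 7.74 / 5.268529 = 1.469101 mm/s


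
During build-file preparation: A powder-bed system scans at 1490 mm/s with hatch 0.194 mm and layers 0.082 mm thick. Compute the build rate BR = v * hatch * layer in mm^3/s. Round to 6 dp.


Rate = 1490 * 0.194 * 0.082 = 23.70292 mm^3/s
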